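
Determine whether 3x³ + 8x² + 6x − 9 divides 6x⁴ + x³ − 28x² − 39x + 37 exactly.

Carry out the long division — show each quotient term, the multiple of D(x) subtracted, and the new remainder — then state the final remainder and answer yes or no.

R(x) = 9x − 8, so D(x) is not a factor of P(x). no

Step 1: lead(6x⁴ + x³ − 28x² − 39x + 37) ÷ lead(D) = 6x⁴ ÷ 3x³ = 2x. Subtract (2x)·D = 6x⁴ + 16x³ + 12x² − 18x. Remainder: −15x³ − 40x² − 21x + 37.
Step 2: lead(−15x³ − 40x² − 21x + 37) ÷ lead(D) = −15x³ ÷ 3x³ = −5. Subtract (−5)·D = −15x³ − 40x² − 30x + 45. Remainder: 9x − 8.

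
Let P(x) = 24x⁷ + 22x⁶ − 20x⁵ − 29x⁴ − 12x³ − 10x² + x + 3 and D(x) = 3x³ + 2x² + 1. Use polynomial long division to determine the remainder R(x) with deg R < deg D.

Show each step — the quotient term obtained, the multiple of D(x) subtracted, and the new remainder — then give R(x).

Step 1: lead(24x⁷ + 22x⁶ − 20x⁵ − 29x⁴ − 12x³ − 10x² + x + 3) ÷ lead(D) = 24x⁷ ÷ 3x³ = 8x⁴. Subtract (8x⁴)·D = 24x⁷ + 16x⁶ + 8x⁴. Remainder: 6x⁶ − 20x⁵ − 37x⁴ − 12x³ − 10x² + x + 3.
Step 2: lead(6x⁶ − 20x⁵ − 37x⁴ − 12x³ − 10x² + x + 3) ÷ lead(D) = 6x⁶ ÷ 3x³ = 2x³. Subtract (2x³)·D = 6x⁶ + 4x⁵ + 2x³. Remainder: −24x⁵ − 37x⁴ − 14x³ − 10x² + x + 3.
Step 3: lead(−24x⁵ − 37x⁴ − 14x³ − 10x² + x + 3) ÷ lead(D) = −24x⁵ ÷ 3x³ = −8x². Subtract (−8x²)·D = −24x⁵ − 16x⁴ − 8x². Remainder: −21x⁴ − 14x³ − 2x² + x + 3.
Step 4: lead(−21x⁴ − 14x³ − 2x² + x + 3) ÷ lead(D) = −21x⁴ ÷ 3x³ = −7x. Subtract (−7x)·D = −21x⁴ − 14x³ − 7x. Remainder: −2x² + 8x + 3.

R(x) = −2x² + 8x + 3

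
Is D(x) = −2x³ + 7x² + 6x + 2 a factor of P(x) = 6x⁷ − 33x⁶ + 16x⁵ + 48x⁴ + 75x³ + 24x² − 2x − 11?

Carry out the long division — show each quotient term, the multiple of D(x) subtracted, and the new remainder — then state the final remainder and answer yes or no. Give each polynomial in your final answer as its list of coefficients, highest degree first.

Step 1: lead(6x⁷ − 33x⁶ + 16x⁵ + 48x⁴ + 75x³ + 24x² − 2x − 11) ÷ lead(D) = 6x⁷ ÷ −2x³ = −3x⁴. Subtract (−3x⁴)·D = 6x⁷ − 21x⁶ − 18x⁵ − 6x⁴. Remainder: −12x⁶ + 34x⁵ + 54x⁴ + 75x³ + 24x² − 2x − 11.
Step 2: lead(−12x⁶ + 34x⁵ + 54x⁴ + 75x³ + 24x² − 2x − 11) ÷ lead(D) = −12x⁶ ÷ −2x³ = 6x³. Subtract (6x³)·D = −12x⁶ + 42x⁵ + 36x⁴ + 12x³. Remainder: −8x⁵ + 18x⁴ + 63x³ + 24x² − 2x − 11.
Step 3: lead(−8x⁵ + 18x⁴ + 63x³ + 24x² − 2x − 11) ÷ lead(D) = −8x⁵ ÷ −2x³ = 4x². Subtract (4x²)·D = −8x⁵ + 28x⁴ + 24x³ + 8x². Remainder: −10x⁴ + 39x³ + 16x² − 2x − 11.
Step 4: lead(−10x⁴ + 39x³ + 16x² − 2x − 11) ÷ lead(D) = −10x⁴ ÷ −2x³ = 5x. Subtract (5x)·D = −10x⁴ + 35x³ + 30x² + 10x. Remainder: 4x³ − 14x² − 12x − 11.
Step 5: lead(4x³ − 14x² − 12x − 11) ÷ lead(D) = 4x³ ÷ −2x³ = −2. Subtract (−2)·D = 4x³ − 14x² − 12x − 4. Remainder: −7.

R = [-7], so D(x) is not a factor of P(x). no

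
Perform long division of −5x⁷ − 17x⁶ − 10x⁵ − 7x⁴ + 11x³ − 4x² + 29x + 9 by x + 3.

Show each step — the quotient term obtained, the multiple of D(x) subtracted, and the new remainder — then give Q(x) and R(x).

Q(x) = −5x⁶ − 2x⁵ − 4x⁴ + 5x³ − 4x² + 8x + 5; R(x) = −6

Step 1: lead(−5x⁷ − 17x⁶ − 10x⁵ − 7x⁴ + 11x³ − 4x² + 29x + 9) ÷ lead(D) = −5x⁷ ÷ x = −5x⁶. Subtract (−5x⁶)·D = −5x⁷ − 15x⁶. Remainder: −2x⁶ − 10x⁵ − 7x⁴ + 11x³ − 4x² + 29x + 9.
Step 2: lead(−2x⁶ − 10x⁵ − 7x⁴ + 11x³ − 4x² + 29x + 9) ÷ lead(D) = −2x⁶ ÷ x = −2x⁵. Subtract (−2x⁵)·D = −2x⁶ − 6x⁵. Remainder: −4x⁵ − 7x⁴ + 11x³ − 4x² + 29x + 9.
Step 3: lead(−4x⁵ − 7x⁴ + 11x³ − 4x² + 29x + 9) ÷ lead(D) = −4x⁵ ÷ x = −4x⁴. Subtract (−4x⁴)·D = −4x⁵ − 12x⁴. Remainder: 5x⁴ + 11x³ − 4x² + 29x + 9.
Step 4: lead(5x⁴ + 11x³ − 4x² + 29x + 9) ÷ lead(D) = 5x⁴ ÷ x = 5x³. Subtract (5x³)·D = 5x⁴ + 15x³. Remainder: −4x³ − 4x² + 29x + 9.
Step 5: lead(−4x³ − 4x² + 29x + 9) ÷ lead(D) = −4x³ ÷ x = −4x². Subtract (−4x²)·D = −4x³ − 12x². Remainder: 8x² + 29x + 9.
Step 6: lead(8x² + 29x + 9) ÷ lead(D) = 8x² ÷ x = 8x. Subtract (8x)·D = 8x² + 24x. Remainder: 5x + 9.
Step 7: lead(5x + 9) ÷ lead(D) = 5x ÷ x = 5. Subtract (5)·D = 5x + 15. Remainder: −6.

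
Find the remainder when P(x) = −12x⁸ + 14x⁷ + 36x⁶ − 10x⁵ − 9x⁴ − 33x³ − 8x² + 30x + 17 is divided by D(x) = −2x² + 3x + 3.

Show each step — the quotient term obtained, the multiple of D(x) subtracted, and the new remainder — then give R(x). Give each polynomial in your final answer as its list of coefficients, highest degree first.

Step 1: lead(−12x⁸ + 14x⁷ + 36x⁶ − 10x⁵ − 9x⁴ − 33x³ − 8x² + 30x + 17) ÷ lead(D) = −12x⁸ ÷ −2x² = 6x⁶. Subtract (6x⁶)·D = −12x⁸ + 18x⁷ + 18x⁶. Remainder: −4x⁷ + 18x⁶ − 10x⁵ − 9x⁴ − 33x³ − 8x² + 30x + 17.
Step 2: lead(−4x⁷ + 18x⁶ − 10x⁵ − 9x⁴ − 33x³ − 8x² + 30x + 17) ÷ lead(D) = −4x⁷ ÷ −2x² = 2x⁵. Subtract (2x⁵)·D = −4x⁷ + 6x⁶ + 6x⁵. Remainder: 12x⁶ − 16x⁵ − 9x⁴ − 33x³ − 8x² + 30x + 17.
Step 3: lead(12x⁶ − 16x⁵ − 9x⁴ − 33x³ − 8x² + 30x + 17) ÷ lead(D) = 12x⁶ ÷ −2x² = −6x⁴. Subtract (−6x⁴)·D = 12x⁶ − 18x⁵ − 18x⁴. Remainder: 2x⁵ + 9x⁴ − 33x³ − 8x² + 30x + 17.
Step 4: lead(2x⁵ + 9x⁴ − 33x³ − 8x² + 30x + 17) ÷ lead(D) = 2x⁵ ÷ −2x² = −x³. Subtract (−x³)·D = 2x⁵ − 3x⁴ − 3x³. Remainder: 12x⁴ − 30x³ − 8x² + 30x + 17.
Step 5: lead(12x⁴ − 30x³ − 8x² + 30x + 17) ÷ lead(D) = 12x⁴ ÷ −2x² = −6x². Subtract (−6x²)·D = 12x⁴ − 18x³ − 18x². Remainder: −12x³ + 10x² + 30x + 17.
Step 6: lead(−12x³ + 10x² + 30x + 17) ÷ lead(D) = −12x³ ÷ −2x² = 6x. Subtract (6x)·D = −12x³ + 18x² + 18x. Remainder: −8x² + 12x + 17.
Step 7: lead(−8x² + 12x + 17) ÷ lead(D) = −8x² ÷ −2x² = 4. Subtract (4)·D = −8x² + 12x + 12. Remainder: 5.

R = [5]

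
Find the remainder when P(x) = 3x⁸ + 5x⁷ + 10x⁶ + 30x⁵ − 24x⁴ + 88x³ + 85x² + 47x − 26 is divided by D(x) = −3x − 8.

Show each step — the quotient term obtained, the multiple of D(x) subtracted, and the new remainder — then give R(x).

R(x) = −2

Step 1: lead(3x⁸ + 5x⁷ + 10x⁶ + 30x⁵ − 24x⁴ + 88x³ + 85x² + 47x − 26) ÷ lead(D) = 3x⁸ ÷ −3x = −x⁷. Subtract (−x⁷)·D = 3x⁸ + 8x⁷. Remainder: −3x⁷ + 10x⁶ + 30x⁵ − 24x⁴ + 88x³ + 85x² + 47x − 26.
Step 2: lead(−3x⁷ + 10x⁶ + 30x⁵ − 24x⁴ + 88x³ + 85x² + 47x − 26) ÷ lead(D) = −3x⁷ ÷ −3x = x⁶. Subtract (x⁶)·D = −3x⁷ − 8x⁶. Remainder: 18x⁶ + 30x⁵ − 24x⁴ + 88x³ + 85x² + 47x − 26.
Step 3: lead(18x⁶ + 30x⁵ − 24x⁴ + 88x³ + 85x² + 47x − 26) ÷ lead(D) = 18x⁶ ÷ −3x = −6x⁵. Subtract (−6x⁵)·D = 18x⁶ + 48x⁵. Remainder: −18x⁵ − 24x⁴ + 88x³ + 85x² + 47x − 26.
Step 4: lead(−18x⁵ − 24x⁴ + 88x³ + 85x² + 47x − 26) ÷ lead(D) = −18x⁵ ÷ −3x = 6x⁴. Subtract (6x⁴)·D = −18x⁵ − 48x⁴. Remainder: 24x⁴ + 88x³ + 85x² + 47x − 26.
Step 5: lead(24x⁴ + 88x³ + 85x² + 47x − 26) ÷ lead(D) = 24x⁴ ÷ −3x = −8x³. Subtract (−8x³)·D = 24x⁴ + 64x³. Remainder: 24x³ + 85x² + 47x − 26.
Step 6: lead(24x³ + 85x² + 47x − 26) ÷ lead(D) = 24x³ ÷ −3x = −8x². Subtract (−8x²)·D = 24x³ + 64x². Remainder: 21x² + 47x − 26.
Step 7: lead(21x² + 47x − 26) ÷ lead(D) = 21x² ÷ −3x = −7x. Subtract (−7x)·D = 21x² + 56x. Remainder: −9x − 26.
Step 8: lead(−9x − 26) ÷ lead(D) = −9x ÷ −3x = 3. Subtract (3)·D = −9x − 24. Remainder: −2.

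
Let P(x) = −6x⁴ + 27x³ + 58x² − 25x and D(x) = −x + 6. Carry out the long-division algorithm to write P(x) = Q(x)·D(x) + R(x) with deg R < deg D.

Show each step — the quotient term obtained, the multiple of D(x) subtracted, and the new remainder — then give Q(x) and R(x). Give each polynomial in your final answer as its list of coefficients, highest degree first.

Step 1: lead(−6x⁴ + 27x³ + 58x² − 25x) ÷ lead(D) = −6x⁴ ÷ −x = 6x³. Subtract (6x³)·D = −6x⁴ + 36x³. Remainder: −9x³ + 58x² − 25x.
Step 2: lead(−9x³ + 58x² − 25x) ÷ lead(D) = −9x³ ÷ −x = 9x². Subtract (9x²)·D = −9x³ + 54x². Remainder: 4x² − 25x.
Step 3: lead(4x² − 25x) ÷ lead(D) = 4x² ÷ −x = −4x. Subtract (−4x)·D = 4x² − 24x. Remainder: −x.
Step 4: lead(−x) ÷ lead(D) = −x ÷ −x = 1. Subtract (1)·D = −x + 6. Remainder: −6.

Q = [6, 9, -4, 1]; R = [-6]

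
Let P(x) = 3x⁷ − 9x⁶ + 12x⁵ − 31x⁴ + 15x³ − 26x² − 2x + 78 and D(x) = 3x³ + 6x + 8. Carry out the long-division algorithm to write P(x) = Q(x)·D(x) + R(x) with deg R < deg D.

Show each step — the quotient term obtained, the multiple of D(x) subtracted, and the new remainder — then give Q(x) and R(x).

Step 1: lead(3x⁷ − 9x⁶ + 12x⁵ − 31x⁴ + 15x³ − 26x² − 2x + 78) ÷ lead(D) = 3x⁷ ÷ 3x³ = x⁴. Subtract (x⁴)·D = 3x⁷ + 6x⁵ + 8x⁴. Remainder: −9x⁶ + 6x⁵ − 39x⁴ + 15x³ − 26x² − 2x + 78.
Step 2: lead(−9x⁶ + 6x⁵ − 39x⁴ + 15x³ − 26x² − 2x + 78) ÷ lead(D) = −9x⁶ ÷ 3x³ = −3x³. Subtract (−3x³)·D = −9x⁶ − 18x⁴ − 24x³. Remainder: 6x⁵ − 21x⁴ + 39x³ − 26x² − 2x + 78.
Step 3: lead(6x⁵ − 21x⁴ + 39x³ − 26x² − 2x + 78) ÷ lead(D) = 6x⁵ ÷ 3x³ = 2x². Subtract (2x²)·D = 6x⁵ + 12x³ + 16x². Remainder: −21x⁴ + 27x³ − 42x² − 2x + 78.
Step 4: lead(−21x⁴ + 27x³ − 42x² − 2x + 78) ÷ lead(D) = −21x⁴ ÷ 3x³ = −7x. Subtract (−7x)·D = −21x⁴ − 42x² − 56x. Remainder: 27x³ + 54x + 78.
Step 5: lead(27x³ + 54x + 78) ÷ lead(D) = 27x³ ÷ 3x³ = 9. Subtract (9)·D = 27x³ + 54x + 72. Remainder: 6.

Q(x) = x⁴ − 3x³ + 2x² − 7x + 9; R(x) = 6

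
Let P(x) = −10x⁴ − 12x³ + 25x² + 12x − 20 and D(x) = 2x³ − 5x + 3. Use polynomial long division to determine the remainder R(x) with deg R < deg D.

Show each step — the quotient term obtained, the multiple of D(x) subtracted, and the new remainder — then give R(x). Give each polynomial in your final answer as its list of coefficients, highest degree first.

Step 1: lead(−10x⁴ − 12x³ + 25x² + 12x − 20) ÷ lead(D) = −10x⁴ ÷ 2x³ = −5x. Subtract (−5x)·D = −10x⁴ + 25x² − 15x. Remainder: −12x³ + 27x − 20.
Step 2: lead(−12x³ + 27x − 20) ÷ lead(D) = −12x³ ÷ 2x³ = −6. Subtract (−6)·D = −12x³ + 30x − 18. Remainder: −3x − 2.

R = [-3, -2]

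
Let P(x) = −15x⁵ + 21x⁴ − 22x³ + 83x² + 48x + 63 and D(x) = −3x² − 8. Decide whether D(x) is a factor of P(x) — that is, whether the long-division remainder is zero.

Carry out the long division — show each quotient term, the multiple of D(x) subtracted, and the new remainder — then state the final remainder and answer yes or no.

R(x) = −9, so D(x) is not a factor of P(x). no

Step 1: lead(−15x⁵ + 21x⁴ − 22x³ + 83x² + 48x + 63) ÷ lead(D) = −15x⁵ ÷ −3x² = 5x³. Subtract (5x³)·D = −15x⁵ − 40x³. Remainder: 21x⁴ + 18x³ + 83x² + 48x + 63.
Step 2: lead(21x⁴ + 18x³ + 83x² + 48x + 63) ÷ lead(D) = 21x⁴ ÷ −3x² = −7x². Subtract (−7x²)·D = 21x⁴ + 56x². Remainder: 18x³ + 27x² + 48x + 63.
Step 3: lead(18x³ + 27x² + 48x + 63) ÷ lead(D) = 18x³ ÷ −3x² = −6x. Subtract (−6x)·D = 18x³ + 48x. Remainder: 27x² + 63.
Step 4: lead(27x² + 63) ÷ lead(D) = 27x² ÷ −3x² = −9. Subtract (−9)·D = 27x² + 72. Remainder: −9.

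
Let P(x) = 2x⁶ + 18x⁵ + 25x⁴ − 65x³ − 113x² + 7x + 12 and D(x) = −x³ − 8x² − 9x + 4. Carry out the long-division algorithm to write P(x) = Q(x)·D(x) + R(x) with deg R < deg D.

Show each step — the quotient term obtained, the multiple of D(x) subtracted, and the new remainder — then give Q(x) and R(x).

Q(x) = −2x³ − 2x² + 9x + 3; R(x) = −2x

Step 1: lead(2x⁶ + 18x⁵ + 25x⁴ − 65x³ − 113x² + 7x + 12) ÷ lead(D) = 2x⁶ ÷ −x³ = −2x³. Subtract (−2x³)·D = 2x⁶ + 16x⁵ + 18x⁴ − 8x³. Remainder: 2x⁵ + 7x⁴ − 57x³ − 113x² + 7x + 12.
Step 2: lead(2x⁵ + 7x⁴ − 57x³ − 113x² + 7x + 12) ÷ lead(D) = 2x⁵ ÷ −x³ = −2x². Subtract (−2x²)·D = 2x⁵ + 16x⁴ + 18x³ − 8x². Remainder: −9x⁴ − 75x³ − 105x² + 7x + 12.
Step 3: lead(−9x⁴ − 75x³ − 105x² + 7x + 12) ÷ lead(D) = −9x⁴ ÷ −x³ = 9x. Subtract (9x)·D = −9x⁴ − 72x³ − 81x² + 36x. Remainder: −3x³ − 24x² − 29x + 12.
Step 4: lead(−3x³ − 24x² − 29x + 12) ÷ lead(D) = −3x³ ÷ −x³ = 3. Subtract (3)·D = −3x³ − 24x² − 27x + 12. Remainder: −2x.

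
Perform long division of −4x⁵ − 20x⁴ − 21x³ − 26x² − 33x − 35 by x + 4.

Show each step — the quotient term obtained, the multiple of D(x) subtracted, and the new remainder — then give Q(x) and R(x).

Step 1: lead(−4x⁵ − 20x⁴ − 21x³ − 26x² − 33x − 35) ÷ lead(D) = −4x⁵ ÷ x = −4x⁴. Subtract (−4x⁴)·D = −4x⁵ − 16x⁴. Remainder: −4x⁴ − 21x³ − 26x² − 33x − 35.
Step 2: lead(−4x⁴ − 21x³ − 26x² − 33x − 35) ÷ lead(D) = −4x⁴ ÷ x = −4x³. Subtract (−4x³)·D = −4x⁴ − 16x³. Remainder: −5x³ − 26x² − 33x − 35.
Step 3: lead(−5x³ − 26x² − 33x − 35) ÷ lead(D) = −5x³ ÷ x = −5x². Subtract (−5x²)·D = −5x³ − 20x². Remainder: −6x² − 33x − 35.
Step 4: lead(−6x² − 33x − 35) ÷ lead(D) = −6x² ÷ x = −6x. Subtract (−6x)·D = −6x² − 24x. Remainder: −9x − 35.
Step 5: lead(−9x − 35) ÷ lead(D) = −9x ÷ x = −9. Subtract (−9)·D = −9x − 36. Remainder: 1.

Q(x) = −4x⁴ − 4x³ − 5x² − 6x − 9; R(x) = 1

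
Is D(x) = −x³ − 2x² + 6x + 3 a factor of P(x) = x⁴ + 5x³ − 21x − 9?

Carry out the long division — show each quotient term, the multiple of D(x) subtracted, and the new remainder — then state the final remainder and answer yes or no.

Step 1: lead(x⁴ + 5x³ − 21x − 9) ÷ lead(D) = x⁴ ÷ −x³ = −x. Subtract (−x)·D = x⁴ + 2x³ − 6x² − 3x. Remainder: 3x³ + 6x² − 18x − 9.
Step 2: lead(3x³ + 6x² − 18x − 9) ÷ lead(D) = 3x³ ÷ −x³ = −3. Subtract (−3)·D = 3x³ + 6x² − 18x − 9. Remainder: 0.

R(x) = 0, so D(x) is a factor of P(x). yes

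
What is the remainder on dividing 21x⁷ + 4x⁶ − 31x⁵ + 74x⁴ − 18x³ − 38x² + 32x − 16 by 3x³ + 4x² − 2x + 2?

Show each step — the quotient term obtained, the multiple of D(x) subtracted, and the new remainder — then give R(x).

R(x) = 0

Step 1: lead(21x⁷ + 4x⁶ − 31x⁵ + 74x⁴ − 18x³ − 38x² + 32x − 16) ÷ lead(D) = 21x⁷ ÷ 3x³ = 7x⁴. Subtract (7x⁴)·D = 21x⁷ + 28x⁶ − 14x⁵ + 14x⁴. Remainder: −24x⁶ − 17x⁵ + 60x⁴ − 18x³ − 38x² + 32x − 16.
Step 2: lead(−24x⁶ − 17x⁵ + 60x⁴ − 18x³ − 38x² + 32x − 16) ÷ lead(D) = −24x⁶ ÷ 3x³ = −8x³. Subtract (−8x³)·D = −24x⁶ − 32x⁵ + 16x⁴ − 16x³. Remainder: 15x⁵ + 44x⁴ − 2x³ − 38x² + 32x − 16.
Step 3: lead(15x⁵ + 44x⁴ − 2x³ − 38x² + 32x − 16) ÷ lead(D) = 15x⁵ ÷ 3x³ = 5x². Subtract (5x²)·D = 15x⁵ + 20x⁴ − 10x³ + 10x². Remainder: 24x⁴ + 8x³ − 48x² + 32x − 16.
Step 4: lead(24x⁴ + 8x³ − 48x² + 32x − 16) ÷ lead(D) = 24x⁴ ÷ 3x³ = 8x. Subtract (8x)·D = 24x⁴ + 32x³ − 16x² + 16x. Remainder: −24x³ − 32x² + 16x − 16.
Step 5: lead(−24x³ − 32x² + 16x − 16) ÷ lead(D) = −24x³ ÷ 3x³ = −8. Subtract (−8)·D = −24x³ − 32x² + 16x − 16. Remainder: 0.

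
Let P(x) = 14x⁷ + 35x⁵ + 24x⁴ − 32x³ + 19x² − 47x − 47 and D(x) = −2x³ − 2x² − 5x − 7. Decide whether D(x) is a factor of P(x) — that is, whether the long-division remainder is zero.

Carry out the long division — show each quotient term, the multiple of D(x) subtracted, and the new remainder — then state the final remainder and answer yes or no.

Step 1: lead(14x⁷ + 35x⁵ + 24x⁴ − 32x³ + 19x² − 47x − 47) ÷ lead(D) = 14x⁷ ÷ −2x³ = −7x⁴. Subtract (−7x⁴)·D = 14x⁷ + 14x⁶ + 35x⁵ + 49x⁴. Remainder: −14x⁶ − 25x⁴ − 32x³ + 19x² − 47x − 47.
Step 2: lead(−14x⁶ − 25x⁴ − 32x³ + 19x² − 47x − 47) ÷ lead(D) = −14x⁶ ÷ −2x³ = 7x³. Subtract (7x³)·D = −14x⁶ − 14x⁵ − 35x⁴ − 49x³. Remainder: 14x⁵ + 10x⁴ + 17x³ + 19x² − 47x − 47.
Step 3: lead(14x⁵ + 10x⁴ + 17x³ + 19x² − 47x − 47) ÷ lead(D) = 14x⁵ ÷ −2x³ = −7x². Subtract (−7x²)·D = 14x⁵ + 14x⁴ + 35x³ + 49x². Remainder: −4x⁴ − 18x³ − 30x² − 47x − 47.
Step 4: lead(−4x⁴ − 18x³ − 30x² − 47x − 47) ÷ lead(D) = −4x⁴ ÷ −2x³ = 2x. Subtract (2x)·D = −4x⁴ − 4x³ − 10x² − 14x. Remainder: −14x³ − 20x² − 33x − 47.
Step 5: lead(−14x³ − 20x² − 33x − 47) ÷ lead(D) = −14x³ ÷ −2x³ = 7. Subtract (7)·D = −14x³ − 14x² − 35x − 49. Remainder: −6x² + 2x + 2.

R(x) = −6x² + 2x + 2, so D(x) is not a factor of P(x). no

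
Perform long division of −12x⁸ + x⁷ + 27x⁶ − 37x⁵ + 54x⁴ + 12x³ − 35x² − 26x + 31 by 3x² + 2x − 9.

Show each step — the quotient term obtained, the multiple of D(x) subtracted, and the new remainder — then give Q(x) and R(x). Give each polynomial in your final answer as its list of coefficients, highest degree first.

Step 1: lead(−12x⁸ + x⁷ + 27x⁶ − 37x⁵ + 54x⁴ + 12x³ − 35x² − 26x + 31) ÷ lead(D) = −12x⁸ ÷ 3x² = −4x⁶. Subtract (−4x⁶)·D = −12x⁸ − 8x⁷ + 36x⁶. Remainder: 9x⁷ − 9x⁶ − 37x⁵ + 54x⁴ + 12x³ − 35x² − 26x + 31.
Step 2: lead(9x⁷ − 9x⁶ − 37x⁵ + 54x⁴ + 12x³ − 35x² − 26x + 31) ÷ lead(D) = 9x⁷ ÷ 3x² = 3x⁵. Subtract (3x⁵)·D = 9x⁷ + 6x⁶ − 27x⁵. Remainder: −15x⁶ − 10x⁵ + 54x⁴ + 12x³ − 35x² − 26x + 31.
Step 3: lead(−15x⁶ − 10x⁵ + 54x⁴ + 12x³ − 35x² − 26x + 31) ÷ lead(D) = −15x⁶ ÷ 3x² = −5x⁴. Subtract (−5x⁴)·D = −15x⁶ − 10x⁵ + 45x⁴. Remainder: 9x⁴ + 12x³ − 35x² − 26x + 31.
Step 4: lead(9x⁴ + 12x³ − 35x² − 26x + 31) ÷ lead(D) = 9x⁴ ÷ 3x² = 3x². Subtract (3x²)·D = 9x⁴ + 6x³ − 27x². Remainder: 6x³ − 8x² − 26x + 31.
Step 5: lead(6x³ − 8x² − 26x + 31) ÷ lead(D) = 6x³ ÷ 3x² = 2x. Subtract (2x)·D = 6x³ + 4x² − 18x. Remainder: −12x² − 8x + 31.
Step 6: lead(−12x² − 8x + 31) ÷ lead(D) = −12x² ÷ 3x² = −4. Subtract (−4)·D = −12x² − 8x + 36. Remainder: −5.

Q = [-4, 3, -5, 0, 3, 2, -4]; R = [-5]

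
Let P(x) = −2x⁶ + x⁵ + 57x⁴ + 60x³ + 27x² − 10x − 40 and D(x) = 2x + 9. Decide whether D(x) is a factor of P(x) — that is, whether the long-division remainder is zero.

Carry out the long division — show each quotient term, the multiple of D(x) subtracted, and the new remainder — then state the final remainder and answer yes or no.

R(x) = 5, so D(x) is not a factor of P(x). no

Step 1: lead(−2x⁶ + x⁵ + 57x⁴ + 60x³ + 27x² − 10x − 40) ÷ lead(D) = −2x⁶ ÷ 2x = −x⁵. Subtract (−x⁵)·D = −2x⁶ − 9x⁵. Remainder: 10x⁵ + 57x⁴ + 60x³ + 27x² − 10x − 40.
Step 2: lead(10x⁵ + 57x⁴ + 60x³ + 27x² − 10x − 40) ÷ lead(D) = 10x⁵ ÷ 2x = 5x⁴. Subtract (5x⁴)·D = 10x⁵ + 45x⁴. Remainder: 12x⁴ + 60x³ + 27x² − 10x − 40.
Step 3: lead(12x⁴ + 60x³ + 27x² − 10x − 40) ÷ lead(D) = 12x⁴ ÷ 2x = 6x³. Subtract (6x³)·D = 12x⁴ + 54x³. Remainder: 6x³ + 27x² − 10x − 40.
Step 4: lead(6x³ + 27x² − 10x − 40) ÷ lead(D) = 6x³ ÷ 2x = 3x². Subtract (3x²)·D = 6x³ + 27x². Remainder: −10x − 40.
Step 5: lead(−10x − 40) ÷ lead(D) = −10x ÷ 2x = −5. Subtract (−5)·D = −10x − 45. Remainder: 5.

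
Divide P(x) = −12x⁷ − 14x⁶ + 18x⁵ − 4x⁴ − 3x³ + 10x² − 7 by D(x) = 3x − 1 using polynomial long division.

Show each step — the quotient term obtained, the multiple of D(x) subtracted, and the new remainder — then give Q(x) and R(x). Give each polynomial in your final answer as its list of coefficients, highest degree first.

Step 1: lead(−12x⁷ − 14x⁶ + 18x⁵ − 4x⁴ − 3x³ + 10x² − 7) ÷ lead(D) = −12x⁷ ÷ 3x = −4x⁶. Subtract (−4x⁶)·D = −12x⁷ + 4x⁶. Remainder: −18x⁶ + 18x⁵ − 4x⁴ − 3x³ + 10x² − 7.
Step 2: lead(−18x⁶ + 18x⁵ − 4x⁴ − 3x³ + 10x² − 7) ÷ lead(D) = −18x⁶ ÷ 3x = −6x⁵. Subtract (−6x⁵)·D = −18x⁶ + 6x⁵. Remainder: 12x⁵ − 4x⁴ − 3x³ + 10x² − 7.
Step 3: lead(12x⁵ − 4x⁴ − 3x³ + 10x² − 7) ÷ lead(D) = 12x⁵ ÷ 3x = 4x⁴. Subtract (4x⁴)·D = 12x⁵ − 4x⁴. Remainder: −3x³ + 10x² − 7.
Step 4: lead(−3x³ + 10x² − 7) ÷ lead(D) = −3x³ ÷ 3x = −x². Subtract (−x²)·D = −3x³ + x². Remainder: 9x² − 7.
Step 5: lead(9x² − 7) ÷ lead(D) = 9x² ÷ 3x = 3x. Subtract (3x)·D = 9x² − 3x. Remainder: 3x − 7.
Step 6: lead(3x − 7) ÷ lead(D) = 3x ÷ 3x = 1. Subtract (1)·D = 3x − 1. Remainder: −6.

Q = [-4, -6, 4, 0, -1, 3, 1]; R = [-6]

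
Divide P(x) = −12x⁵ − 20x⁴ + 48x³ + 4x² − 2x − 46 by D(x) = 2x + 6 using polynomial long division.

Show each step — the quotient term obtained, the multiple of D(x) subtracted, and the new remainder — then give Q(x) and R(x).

Step 1: lead(−12x⁵ − 20x⁴ + 48x³ + 4x² − 2x − 46) ÷ lead(D) = −12x⁵ ÷ 2x = −6x⁴. Subtract (−6x⁴)·D = −12x⁵ − 36x⁴. Remainder: 16x⁴ + 48x³ + 4x² − 2x − 46.
Step 2: lead(16x⁴ + 48x³ + 4x² − 2x − 46) ÷ lead(D) = 16x⁴ ÷ 2x = 8x³. Subtract (8x³)·D = 16x⁴ + 48x³. Remainder: 4x² − 2x − 46.
Step 3: lead(4x² − 2x − 46) ÷ lead(D) = 4x² ÷ 2x = 2x. Subtract (2x)·D = 4x² + 12x. Remainder: −14x − 46.
Step 4: lead(−14x − 46) ÷ lead(D) = −14x ÷ 2x = −7. Subtract (−7)·D = −14x − 42. Remainder: −4.

Q(x) = −6x⁴ + 8x³ + 2x − 7; R(x) = −4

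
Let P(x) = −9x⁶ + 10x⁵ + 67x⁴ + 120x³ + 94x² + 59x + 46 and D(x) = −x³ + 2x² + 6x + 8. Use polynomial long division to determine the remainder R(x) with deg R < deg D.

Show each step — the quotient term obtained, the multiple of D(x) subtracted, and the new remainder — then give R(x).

R(x) = −x − 2

Step 1: lead(−9x⁶ + 10x⁵ + 67x⁴ + 120x³ + 94x² + 59x + 46) ÷ lead(D) = −9x⁶ ÷ −x³ = 9x³. Subtract (9x³)·D = −9x⁶ + 18x⁵ + 54x⁴ + 72x³. Remainder: −8x⁵ + 13x⁴ + 48x³ + 94x² + 59x + 46.
Step 2: lead(−8x⁵ + 13x⁴ + 48x³ + 94x² + 59x + 46) ÷ lead(D) = −8x⁵ ÷ −x³ = 8x². Subtract (8x²)·D = −8x⁵ + 16x⁴ + 48x³ + 64x². Remainder: −3x⁴ + 30x² + 59x + 46.
Step 3: lead(−3x⁴ + 30x² + 59x + 46) ÷ lead(D) = −3x⁴ ÷ −x³ = 3x. Subtract (3x)·D = −3x⁴ + 6x³ + 18x² + 24x. Remainder: −6x³ + 12x² + 35x + 46.
Step 4: lead(−6x³ + 12x² + 35x + 46) ÷ lead(D) = −6x³ ÷ −x³ = 6. Subtract (6)·D = −6x³ + 12x² + 36x + 48. Remainder: −x − 2.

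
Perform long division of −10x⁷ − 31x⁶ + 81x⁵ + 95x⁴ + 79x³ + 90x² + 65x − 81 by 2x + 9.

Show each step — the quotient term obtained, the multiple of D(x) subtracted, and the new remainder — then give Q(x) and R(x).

Q(x) = −5x⁶ + 7x⁵ + 9x⁴ + 7x³ + 8x² + 9x − 8; R(x) = −9

Step 1: lead(−10x⁷ − 31x⁶ + 81x⁵ + 95x⁴ + 79x³ + 90x² + 65x − 81) ÷ lead(D) = −10x⁷ ÷ 2x = −5x⁶. Subtract (−5x⁶)·D = −10x⁷ − 45x⁶. Remainder: 14x⁶ + 81x⁵ + 95x⁴ + 79x³ + 90x² + 65x − 81.
Step 2: lead(14x⁶ + 81x⁵ + 95x⁴ + 79x³ + 90x² + 65x − 81) ÷ lead(D) = 14x⁶ ÷ 2x = 7x⁵. Subtract (7x⁵)·D = 14x⁶ + 63x⁵. Remainder: 18x⁵ + 95x⁴ + 79x³ + 90x² + 65x − 81.
Step 3: lead(18x⁵ + 95x⁴ + 79x³ + 90x² + 65x − 81) ÷ lead(D) = 18x⁵ ÷ 2x = 9x⁴. Subtract (9x⁴)·D = 18x⁵ + 81x⁴. Remainder: 14x⁴ + 79x³ + 90x² + 65x − 81.
Step 4: lead(14x⁴ + 79x³ + 90x² + 65x − 81) ÷ lead(D) = 14x⁴ ÷ 2x = 7x³. Subtract (7x³)·D = 14x⁴ + 63x³. Remainder: 16x³ + 90x² + 65x − 81.
Step 5: lead(16x³ + 90x² + 65x − 81) ÷ lead(D) = 16x³ ÷ 2x = 8x². Subtract (8x²)·D = 16x³ + 72x². Remainder: 18x² + 65x − 81.
Step 6: lead(18x² + 65x − 81) ÷ lead(D) = 18x² ÷ 2x = 9x. Subtract (9x)·D = 18x² + 81x. Remainder: −16x − 81.
Step 7: lead(−16x − 81) ÷ lead(D) = −16x ÷ 2x = −8. Subtract (−8)·D = −16x − 72. Remainder: −9.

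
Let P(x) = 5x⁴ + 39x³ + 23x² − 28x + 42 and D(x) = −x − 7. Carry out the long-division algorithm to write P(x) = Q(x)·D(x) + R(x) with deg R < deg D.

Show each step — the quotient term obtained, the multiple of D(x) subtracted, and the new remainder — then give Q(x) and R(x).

Step 1: lead(5x⁴ + 39x³ + 23x² − 28x + 42) ÷ lead(D) = 5x⁴ ÷ −x = −5x³. Subtract (−5x³)·D = 5x⁴ + 35x³. Remainder: 4x³ + 23x² − 28x + 42.
Step 2: lead(4x³ + 23x² − 28x + 42) ÷ lead(D) = 4x³ ÷ −x = −4x². Subtract (−4x²)·D = 4x³ + 28x². Remainder: −5x² − 28x + 42.
Step 3: lead(−5x² − 28x + 42) ÷ lead(D) = −5x² ÷ −x = 5x. Subtract (5x)·D = −5x² − 35x. Remainder: 7x + 42.
Step 4: lead(7x + 42) ÷ lead(D) = 7x ÷ −x = −7. Subtract (−7)·D = 7x + 49. Remainder: −7.

Q(x) = −5x³ − 4x² + 5x − 7; R(x) = −7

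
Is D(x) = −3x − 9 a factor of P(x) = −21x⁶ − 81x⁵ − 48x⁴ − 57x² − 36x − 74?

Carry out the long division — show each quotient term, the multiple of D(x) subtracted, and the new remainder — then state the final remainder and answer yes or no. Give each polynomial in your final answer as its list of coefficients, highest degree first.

R = [7], so D(x) is not a factor of P(x). no

Step 1: lead(−21x⁶ − 81x⁵ − 48x⁴ − 57x² − 36x − 74) ÷ lead(D) = −21x⁶ ÷ −3x = 7x⁵. Subtract (7x⁵)·D = −21x⁶ − 63x⁵. Remainder: −18x⁵ − 48x⁴ − 57x² − 36x − 74.
Step 2: lead(−18x⁵ − 48x⁴ − 57x² − 36x − 74) ÷ lead(D) = −18x⁵ ÷ −3x = 6x⁴. Subtract (6x⁴)·D = −18x⁵ − 54x⁴. Remainder: 6x⁴ − 57x² − 36x − 74.
Step 3: lead(6x⁴ − 57x² − 36x − 74) ÷ lead(D) = 6x⁴ ÷ −3x = −2x³. Subtract (−2x³)·D = 6x⁴ + 18x³. Remainder: −18x³ − 57x² − 36x − 74.
Step 4: lead(−18x³ − 57x² − 36x − 74) ÷ lead(D) = −18x³ ÷ −3x = 6x². Subtract (6x²)·D = −18x³ − 54x². Remainder: −3x² − 36x − 74.
Step 5: lead(−3x² − 36x − 74) ÷ lead(D) = −3x² ÷ −3x = x. Subtract (x)·D = −3x² − 9x. Remainder: −27x − 74.
Step 6: lead(−27x − 74) ÷ lead(D) = −27x ÷ −3x = 9. Subtract (9)·D = −27x − 81. Remainder: 7.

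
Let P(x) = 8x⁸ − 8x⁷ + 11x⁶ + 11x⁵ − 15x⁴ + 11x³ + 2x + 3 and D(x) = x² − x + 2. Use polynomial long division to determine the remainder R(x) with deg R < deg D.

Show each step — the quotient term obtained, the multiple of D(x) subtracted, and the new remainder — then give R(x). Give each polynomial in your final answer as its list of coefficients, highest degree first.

R = [7]

Step 1: lead(8x⁸ − 8x⁷ + 11x⁶ + 11x⁵ − 15x⁴ + 11x³ + 2x + 3) ÷ lead(D) = 8x⁸ ÷ x² = 8x⁶. Subtract (8x⁶)·D = 8x⁸ − 8x⁷ + 16x⁶. Remainder: −5x⁶ + 11x⁵ − 15x⁴ + 11x³ + 2x + 3.
Step 2: lead(−5x⁶ + 11x⁵ − 15x⁴ + 11x³ + 2x + 3) ÷ lead(D) = −5x⁶ ÷ x² = −5x⁴. Subtract (−5x⁴)·D = −5x⁶ + 5x⁵ − 10x⁴. Remainder: 6x⁵ − 5x⁴ + 11x³ + 2x + 3.
Step 3: lead(6x⁵ − 5x⁴ + 11x³ + 2x + 3) ÷ lead(D) = 6x⁵ ÷ x² = 6x³. Subtract (6x³)·D = 6x⁵ − 6x⁴ + 12x³. Remainder: x⁴ − x³ + 2x + 3.
Step 4: lead(x⁴ − x³ + 2x + 3) ÷ lead(D) = x⁴ ÷ x² = x². Subtract (x²)·D = x⁴ − x³ + 2x². Remainder: −2x² + 2x + 3.
Step 5: lead(−2x² + 2x + 3) ÷ lead(D) = −2x² ÷ x² = −2. Subtract (−2)·D = −2x² + 2x − 4. Remainder: 7.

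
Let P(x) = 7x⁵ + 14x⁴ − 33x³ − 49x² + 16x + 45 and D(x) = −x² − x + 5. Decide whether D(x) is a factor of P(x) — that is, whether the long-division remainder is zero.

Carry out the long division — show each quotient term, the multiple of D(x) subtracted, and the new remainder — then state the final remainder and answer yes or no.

R(x) = 0, so D(x) is a factor of P(x). yes

Step 1: lead(7x⁵ + 14x⁴ − 33x³ − 49x² + 16x + 45) ÷ lead(D) = 7x⁵ ÷ −x² = −7x³. Subtract (−7x³)·D = 7x⁵ + 7x⁴ − 35x³. Remainder: 7x⁴ + 2x³ − 49x² + 16x + 45.
Step 2: lead(7x⁴ + 2x³ − 49x² + 16x + 45) ÷ lead(D) = 7x⁴ ÷ −x² = −7x². Subtract (−7x²)·D = 7x⁴ + 7x³ − 35x². Remainder: −5x³ − 14x² + 16x + 45.
Step 3: lead(−5x³ − 14x² + 16x + 45) ÷ lead(D) = −5x³ ÷ −x² = 5x. Subtract (5x)·D = −5x³ − 5x² + 25x. Remainder: −9x² − 9x + 45.
Step 4: lead(−9x² − 9x + 45) ÷ lead(D) = −9x² ÷ −x² = 9. Subtract (9)·D = −9x² − 9x + 45. Remainder: 0.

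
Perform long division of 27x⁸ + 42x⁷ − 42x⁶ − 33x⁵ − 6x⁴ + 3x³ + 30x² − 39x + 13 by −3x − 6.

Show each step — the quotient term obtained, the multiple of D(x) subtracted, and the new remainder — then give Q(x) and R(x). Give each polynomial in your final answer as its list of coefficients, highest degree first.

Q = [-9, 4, 6, -1, 4, -9, 8, -3]; R = [-5]

Step 1: lead(27x⁸ + 42x⁷ − 42x⁶ − 33x⁵ − 6x⁴ + 3x³ + 30x² − 39x + 13) ÷ lead(D) = 27x⁸ ÷ −3x = −9x⁷. Subtract (−9x⁷)·D = 27x⁸ + 54x⁷. Remainder: −12x⁷ − 42x⁶ − 33x⁵ − 6x⁴ + 3x³ + 30x² − 39x + 13.
Step 2: lead(−12x⁷ − 42x⁶ − 33x⁵ − 6x⁴ + 3x³ + 30x² − 39x + 13) ÷ lead(D) = −12x⁷ ÷ −3x = 4x⁶. Subtract (4x⁶)·D = −12x⁷ − 24x⁶. Remainder: −18x⁶ − 33x⁵ − 6x⁴ + 3x³ + 30x² − 39x + 13.
Step 3: lead(−18x⁶ − 33x⁵ − 6x⁴ + 3x³ + 30x² − 39x + 13) ÷ lead(D) = −18x⁶ ÷ −3x = 6x⁵. Subtract (6x⁵)·D = −18x⁶ − 36x⁵. Remainder: 3x⁵ − 6x⁴ + 3x³ + 30x² − 39x + 13.
Step 4: lead(3x⁵ − 6x⁴ + 3x³ + 30x² − 39x + 13) ÷ lead(D) = 3x⁵ ÷ −3x = −x⁴. Subtract (−x⁴)·D = 3x⁵ + 6x⁴. Remainder: −12x⁴ + 3x³ + 30x² − 39x + 13.
Step 5: lead(−12x⁴ + 3x³ + 30x² − 39x + 13) ÷ lead(D) = −12x⁴ ÷ −3x = 4x³. Subtract (4x³)·D = −12x⁴ − 24x³. Remainder: 27x³ + 30x² − 39x + 13.
Step 6: lead(27x³ + 30x² − 39x + 13) ÷ lead(D) = 27x³ ÷ −3x = −9x². Subtract (−9x²)·D = 27x³ + 54x². Remainder: −24x² − 39x + 13.
Step 7: lead(−24x² − 39x + 13) ÷ lead(D) = −24x² ÷ −3x = 8x. Subtract (8x)·D = −24x² − 48x. Remainder: 9x + 13.
Step 8: lead(9x + 13) ÷ lead(D) = 9x ÷ −3x = −3. Subtract (−3)·D = 9x + 18. Remainder: −5.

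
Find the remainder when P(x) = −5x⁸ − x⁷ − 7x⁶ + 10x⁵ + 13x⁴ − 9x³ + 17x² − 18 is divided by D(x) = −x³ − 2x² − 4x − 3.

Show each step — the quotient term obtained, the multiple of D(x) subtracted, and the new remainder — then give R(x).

R(x) = 0

Step 1: lead(−5x⁸ − x⁷ − 7x⁶ + 10x⁵ + 13x⁴ − 9x³ + 17x² − 18) ÷ lead(D) = −5x⁸ ÷ −x³ = 5x⁵. Subtract (5x⁵)·D = −5x⁸ − 10x⁷ − 20x⁶ − 15x⁵. Remainder: 9x⁷ + 13x⁶ + 25x⁵ + 13x⁴ − 9x³ + 17x² − 18.
Step 2: lead(9x⁷ + 13x⁶ + 25x⁵ + 13x⁴ − 9x³ + 17x² − 18) ÷ lead(D) = 9x⁷ ÷ −x³ = −9x⁴. Subtract (−9x⁴)·D = 9x⁷ + 18x⁶ + 36x⁵ + 27x⁴. Remainder: −5x⁶ − 11x⁵ − 14x⁴ − 9x³ + 17x² − 18.
Step 3: lead(−5x⁶ − 11x⁵ − 14x⁴ − 9x³ + 17x² − 18) ÷ lead(D) = −5x⁶ ÷ −x³ = 5x³. Subtract (5x³)·D = −5x⁶ − 10x⁵ − 20x⁴ − 15x³. Remainder: −x⁵ + 6x⁴ + 6x³ + 17x² − 18.
Step 4: lead(−x⁵ + 6x⁴ + 6x³ + 17x² − 18) ÷ lead(D) = −x⁵ ÷ −x³ = x². Subtract (x²)·D = −x⁵ − 2x⁴ − 4x³ − 3x². Remainder: 8x⁴ + 10x³ + 20x² − 18.
Step 5: lead(8x⁴ + 10x³ + 20x² − 18) ÷ lead(D) = 8x⁴ ÷ −x³ = −8x. Subtract (−8x)·D = 8x⁴ + 16x³ + 32x² + 24x. Remainder: −6x³ − 12x² − 24x − 18.
Step 6: lead(−6x³ − 12x² − 24x − 18) ÷ lead(D) = −6x³ ÷ −x³ = 6. Subtract (6)·D = −6x³ − 12x² − 24x − 18. Remainder: 0.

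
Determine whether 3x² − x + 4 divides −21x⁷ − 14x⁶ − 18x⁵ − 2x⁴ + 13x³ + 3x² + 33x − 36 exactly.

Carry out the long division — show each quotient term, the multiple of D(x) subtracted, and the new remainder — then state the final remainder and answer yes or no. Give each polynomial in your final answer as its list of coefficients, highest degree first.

R = [0], so D(x) is a factor of P(x). yes

Step 1: lead(−21x⁷ − 14x⁶ − 18x⁵ − 2x⁴ + 13x³ + 3x² + 33x − 36) ÷ lead(D) = −21x⁷ ÷ 3x² = −7x⁵. Subtract (−7x⁵)·D = −21x⁷ + 7x⁶ − 28x⁵. Remainder: −21x⁶ + 10x⁵ − 2x⁴ + 13x³ + 3x² + 33x − 36.
Step 2: lead(−21x⁶ + 10x⁵ − 2x⁴ + 13x³ + 3x² + 33x − 36) ÷ lead(D) = −21x⁶ ÷ 3x² = −7x⁴. Subtract (−7x⁴)·D = −21x⁶ + 7x⁵ − 28x⁴. Remainder: 3x⁵ + 26x⁴ + 13x³ + 3x² + 33x − 36.
Step 3: lead(3x⁵ + 26x⁴ + 13x³ + 3x² + 33x − 36) ÷ lead(D) = 3x⁵ ÷ 3x² = x³. Subtract (x³)·D = 3x⁵ − x⁴ + 4x³. Remainder: 27x⁴ + 9x³ + 3x² + 33x − 36.
Step 4: lead(27x⁴ + 9x³ + 3x² + 33x − 36) ÷ lead(D) = 27x⁴ ÷ 3x² = 9x². Subtract (9x²)·D = 27x⁴ − 9x³ + 36x². Remainder: 18x³ − 33x² + 33x − 36.
Step 5: lead(18x³ − 33x² + 33x − 36) ÷ lead(D) = 18x³ ÷ 3x² = 6x. Subtract (6x)·D = 18x³ − 6x² + 24x. Remainder: −27x² + 9x − 36.
Step 6: lead(−27x² + 9x − 36) ÷ lead(D) = −27x² ÷ 3x² = −9. Subtract (−9)·D = −27x² + 9x − 36. Remainder: 0.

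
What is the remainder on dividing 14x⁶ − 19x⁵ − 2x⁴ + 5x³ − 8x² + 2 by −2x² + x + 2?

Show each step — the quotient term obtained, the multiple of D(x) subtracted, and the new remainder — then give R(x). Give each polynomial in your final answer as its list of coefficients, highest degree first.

R = [-6, -2]

Step 1: lead(14x⁶ − 19x⁵ − 2x⁴ + 5x³ − 8x² + 2) ÷ lead(D) = 14x⁶ ÷ −2x² = −7x⁴. Subtract (−7x⁴)·D = 14x⁶ − 7x⁵ − 14x⁴. Remainder: −12x⁵ + 12x⁴ + 5x³ − 8x² + 2.
Step 2: lead(−12x⁵ + 12x⁴ + 5x³ − 8x² + 2) ÷ lead(D) = −12x⁵ ÷ −2x² = 6x³. Subtract (6x³)·D = −12x⁵ + 6x⁴ + 12x³. Remainder: 6x⁴ − 7x³ − 8x² + 2.
Step 3: lead(6x⁴ − 7x³ − 8x² + 2) ÷ lead(D) = 6x⁴ ÷ −2x² = −3x². Subtract (−3x²)·D = 6x⁴ − 3x³ − 6x². Remainder: −4x³ − 2x² + 2.
Step 4: lead(−4x³ − 2x² + 2) ÷ lead(D) = −4x³ ÷ −2x² = 2x. Subtract (2x)·D = −4x³ + 2x² + 4x. Remainder: −4x² − 4x + 2.
Step 5: lead(−4x² − 4x + 2) ÷ lead(D) = −4x² ÷ −2x² = 2. Subtract (2)·D = −4x² + 2x + 4. Remainder: −6x − 2.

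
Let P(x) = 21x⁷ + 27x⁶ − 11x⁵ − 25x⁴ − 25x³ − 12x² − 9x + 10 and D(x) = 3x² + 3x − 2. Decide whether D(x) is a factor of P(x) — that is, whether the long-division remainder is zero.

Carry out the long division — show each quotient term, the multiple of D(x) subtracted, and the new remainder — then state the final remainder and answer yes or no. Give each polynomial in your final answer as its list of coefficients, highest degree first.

R = [0], so D(x) is a factor of P(x). yes

Step 1: lead(21x⁷ + 27x⁶ − 11x⁵ − 25x⁴ − 25x³ − 12x² − 9x + 10) ÷ lead(D) = 21x⁷ ÷ 3x² = 7x⁵. Subtract (7x⁵)·D = 21x⁷ + 21x⁶ − 14x⁵. Remainder: 6x⁶ + 3x⁵ − 25x⁴ − 25x³ − 12x² − 9x + 10.
Step 2: lead(6x⁶ + 3x⁵ − 25x⁴ − 25x³ − 12x² − 9x + 10) ÷ lead(D) = 6x⁶ ÷ 3x² = 2x⁴. Subtract (2x⁴)·D = 6x⁶ + 6x⁵ − 4x⁴. Remainder: −3x⁵ − 21x⁴ − 25x³ − 12x² − 9x + 10.
Step 3: lead(−3x⁵ − 21x⁴ − 25x³ − 12x² − 9x + 10) ÷ lead(D) = −3x⁵ ÷ 3x² = −x³. Subtract (−x³)·D = −3x⁵ − 3x⁴ + 2x³. Remainder: −18x⁴ − 27x³ − 12x² − 9x + 10.
Step 4: lead(−18x⁴ − 27x³ − 12x² − 9x + 10) ÷ lead(D) = −18x⁴ ÷ 3x² = −6x². Subtract (−6x²)·D = −18x⁴ − 18x³ + 12x². Remainder: −9x³ − 24x² − 9x + 10.
Step 5: lead(−9x³ − 24x² − 9x + 10) ÷ lead(D) = −9x³ ÷ 3x² = −3x. Subtract (−3x)·D = −9x³ − 9x² + 6x. Remainder: −15x² − 15x + 10.
Step 6: lead(−15x² − 15x + 10) ÷ lead(D) = −15x² ÷ 3x² = −5. Subtract (−5)·D = −15x² − 15x + 10. Remainder: 0.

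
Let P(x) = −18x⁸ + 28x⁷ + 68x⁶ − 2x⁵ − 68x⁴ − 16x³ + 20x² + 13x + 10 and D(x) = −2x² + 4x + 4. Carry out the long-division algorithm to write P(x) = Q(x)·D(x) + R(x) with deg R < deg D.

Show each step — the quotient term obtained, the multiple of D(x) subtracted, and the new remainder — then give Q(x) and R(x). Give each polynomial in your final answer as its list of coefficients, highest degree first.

Q = [9, 4, -8, -7, 4, 2, 2]; R = [-3, 2]

Step 1: lead(−18x⁸ + 28x⁷ + 68x⁶ − 2x⁵ − 68x⁴ − 16x³ + 20x² + 13x + 10) ÷ lead(D) = −18x⁸ ÷ −2x² = 9x⁶. Subtract (9x⁶)·D = −18x⁸ + 36x⁷ + 36x⁶. Remainder: −8x⁷ + 32x⁶ − 2x⁵ − 68x⁴ − 16x³ + 20x² + 13x + 10.
Step 2: lead(−8x⁷ + 32x⁶ − 2x⁵ − 68x⁴ − 16x³ + 20x² + 13x + 10) ÷ lead(D) = −8x⁷ ÷ −2x² = 4x⁵. Subtract (4x⁵)·D = −8x⁷ + 16x⁶ + 16x⁵. Remainder: 16x⁶ − 18x⁵ − 68x⁴ − 16x³ + 20x² + 13x + 10.
Step 3: lead(16x⁶ − 18x⁵ − 68x⁴ − 16x³ + 20x² + 13x + 10) ÷ lead(D) = 16x⁶ ÷ −2x² = −8x⁴. Subtract (−8x⁴)·D = 16x⁶ − 32x⁵ − 32x⁴. Remainder: 14x⁵ − 36x⁴ − 16x³ + 20x² + 13x + 10.
Step 4: lead(14x⁵ − 36x⁴ − 16x³ + 20x² + 13x + 10) ÷ lead(D) = 14x⁵ ÷ −2x² = −7x³. Subtract (−7x³)·D = 14x⁵ − 28x⁴ − 28x³. Remainder: −8x⁴ + 12x³ + 20x² + 13x + 10.
Step 5: lead(−8x⁴ + 12x³ + 20x² + 13x + 10) ÷ lead(D) = −8x⁴ ÷ −2x² = 4x². Subtract (4x²)·D = −8x⁴ + 16x³ + 16x². Remainder: −4x³ + 4x² + 13x + 10.
Step 6: lead(−4x³ + 4x² + 13x + 10) ÷ lead(D) = −4x³ ÷ −2x² = 2x. Subtract (2x)·D = −4x³ + 8x² + 8x. Remainder: −4x² + 5x + 10.
Step 7: lead(−4x² + 5x + 10) ÷ lead(D) = −4x² ÷ −2x² = 2. Subtract (2)·D = −4x² + 8x + 8. Remainder: −3x + 2.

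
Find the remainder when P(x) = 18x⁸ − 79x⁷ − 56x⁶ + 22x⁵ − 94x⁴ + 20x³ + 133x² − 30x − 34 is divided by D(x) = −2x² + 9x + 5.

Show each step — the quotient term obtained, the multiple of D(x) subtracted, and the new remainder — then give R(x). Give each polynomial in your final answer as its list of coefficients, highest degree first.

Step 1: lead(18x⁸ − 79x⁷ − 56x⁶ + 22x⁵ − 94x⁴ + 20x³ + 133x² − 30x − 34) ÷ lead(D) = 18x⁸ ÷ −2x² = −9x⁶. Subtract (−9x⁶)·D = 18x⁸ − 81x⁷ − 45x⁶. Remainder: 2x⁷ − 11x⁶ + 22x⁵ − 94x⁴ + 20x³ + 133x² − 30x − 34.
Step 2: lead(2x⁷ − 11x⁶ + 22x⁵ − 94x⁴ + 20x³ + 133x² − 30x − 34) ÷ lead(D) = 2x⁷ ÷ −2x² = −x⁵. Subtract (−x⁵)·D = 2x⁷ − 9x⁶ − 5x⁵. Remainder: −2x⁶ + 27x⁵ − 94x⁴ + 20x³ + 133x² − 30x − 34.
Step 3: lead(−2x⁶ + 27x⁵ − 94x⁴ + 20x³ + 133x² − 30x − 34) ÷ lead(D) = −2x⁶ ÷ −2x² = x⁴. Subtract (x⁴)·D = −2x⁶ + 9x⁵ + 5x⁴. Remainder: 18x⁵ − 99x⁴ + 20x³ + 133x² − 30x − 34.
Step 4: lead(18x⁵ − 99x⁴ + 20x³ + 133x² − 30x − 34) ÷ lead(D) = 18x⁵ ÷ −2x² = −9x³. Subtract (−9x³)·D = 18x⁵ − 81x⁴ − 45x³. Remainder: −18x⁴ + 65x³ + 133x² − 30x − 34.
Step 5: lead(−18x⁴ + 65x³ + 133x² − 30x − 34) ÷ lead(D) = −18x⁴ ÷ −2x² = 9x². Subtract (9x²)·D = −18x⁴ + 81x³ + 45x². Remainder: −16x³ + 88x² − 30x − 34.
Step 6: lead(−16x³ + 88x² − 30x − 34) ÷ lead(D) = −16x³ ÷ −2x² = 8x. Subtract (8x)·D = −16x³ + 72x² + 40x. Remainder: 16x² − 70x − 34.
Step 7: lead(16x² − 70x − 34) ÷ lead(D) = 16x² ÷ −2x² = −8. Subtract (−8)·D = 16x² − 72x − 40. Remainder: 2x + 6.

R = [2, 6]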